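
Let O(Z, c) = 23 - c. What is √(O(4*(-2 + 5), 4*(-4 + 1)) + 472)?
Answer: 13*√3 ≈ 22.517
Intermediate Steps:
√(O(4*(-2 + 5), 4*(-4 + 1)) + 472) = √((23 - 4*(-4 + 1)) + 472) = √((23 - 4*(-3)) + 472) = √((23 - 1*(-12)) + 472) = √((23 + 12) + 472) = √(35 + 472) = √507 = 13*√3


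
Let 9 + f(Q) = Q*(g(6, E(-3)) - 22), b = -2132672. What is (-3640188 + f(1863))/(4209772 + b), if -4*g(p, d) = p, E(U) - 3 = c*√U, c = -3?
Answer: -1473591/830840 ≈ -1.7736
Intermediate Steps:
E(U) = 3 - 3*√U
g(p, d) = -p/4
f(Q) = -9 - 47*Q/2 (f(Q) = -9 + Q*(-¼*6 - 22) = -9 + Q*(-3/2 - 22) = -9 + Q*(-47/2) = -9 - 47*Q/2)
(-3640188 + f(1863))/(4209772 + b) = (-3640188 + (-9 - 47/2*1863))/(4209772 - 2132672) = (-3640188 + (-9 - 87561/2))/2077100 = (-3640188 - 87579/2)*(1/2077100) = -7367955/2*1/2077100 = -1473591/830840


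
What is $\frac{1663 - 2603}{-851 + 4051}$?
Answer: $- \frac{47}{160} \approx -0.29375$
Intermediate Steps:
$\frac{1663 - 2603}{-851 + 4051} = - \frac{940}{3200} = \left(-940\right) \frac{1}{3200} = - \frac{47}{160}$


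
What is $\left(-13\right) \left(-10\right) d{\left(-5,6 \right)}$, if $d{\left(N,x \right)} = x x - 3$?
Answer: $4290$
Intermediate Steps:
$d{\left(N,x \right)} = -3 + x^{2}$ ($d{\left(N,x \right)} = x^{2} - 3 = -3 + x^{2}$)
$\left(-13\right) \left(-10\right) d{\left(-5,6 \right)} = \left(-13\right) \left(-10\right) \left(-3 + 6^{2}\right) = 130 \left(-3 + 36\right) = 130 \cdot 33 = 4290$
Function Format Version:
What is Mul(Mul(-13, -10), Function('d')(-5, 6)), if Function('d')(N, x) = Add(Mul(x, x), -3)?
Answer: 4290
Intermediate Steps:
Function('d')(N, x) = Add(-3, Pow(x, 2)) (Function('d')(N, x) = Add(Pow(x, 2), -3) = Add(-3, Pow(x, 2)))
Mul(Mul(-13, -10), Function('d')(-5, 6)) = Mul(Mul(-13, -10), Add(-3, Pow(6, 2))) = Mul(130, Add(-3, 36)) = Mul(130, 33) = 4290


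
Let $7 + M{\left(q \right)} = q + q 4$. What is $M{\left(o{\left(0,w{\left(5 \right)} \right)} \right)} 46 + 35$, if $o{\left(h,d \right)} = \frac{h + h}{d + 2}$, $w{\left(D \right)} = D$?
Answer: $-287$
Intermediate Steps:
$o{\left(h,d \right)} = \frac{2 h}{2 + d}$
$M{\left(q \right)} = -7 + 5 q$ ($M{\left(q \right)} = -7 + \left(q + q 4\right) = -7 + \left(q + 4 q\right) = -7 + 5 q$)
$M{\left(o{\left(0,w{\left(5 \right)} \right)} \right)} 46 + 35 = \left(-7 + 5 \cdot 2 \cdot 0 \frac{1}{2 + 5}\right) 46 + 35 = \left(-7 + 5 \cdot 2 \cdot 0 \cdot \frac{1}{7}\right) 46 + 35 = \left(-7 + 5 \cdot 0\right) 46 + 35 = \left(-7 + 0\right) 46 + 35 = \left(-7\right) 46 + 35 = -322 + 35 = -287$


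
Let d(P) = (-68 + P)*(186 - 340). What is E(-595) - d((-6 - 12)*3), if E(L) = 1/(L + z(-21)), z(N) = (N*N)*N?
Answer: -185174529/9856 ≈ -18788.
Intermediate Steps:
d(P) = 10472 - 154*P (d(P) = (-68 + P)*(-154) = 10472 - 154*P)
z(N) = N³ (z(N) = N²*N = N³)
E(L) = 1/(-9261 + L) (E(L) = 1/(L + (-21)³) = 1/(L - 9261) = 1/(-9261 + L))
E(-595) - d((-6 - 12)*3) = 1/(-9261 - 595) - (10472 - 154*(-6 - 12)*3) = 1/(-9856) - (10472 - (-2772)*3) = -1/9856 - (10472 - 154*(-54)) = -1/9856 - (10472 + 8316) = -1/9856 - 1*18788 = -1/9856 - 18788 = -185174529/9856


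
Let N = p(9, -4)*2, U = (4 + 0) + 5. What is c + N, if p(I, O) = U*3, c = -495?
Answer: -441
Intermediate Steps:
U = 9 (U = 4 + 5 = 9)
p(I, O) = 27 (p(I, O) = 9*3 = 27)
N = 54 (N = 27*2 = 54)
c + N = -495 + 54 = -441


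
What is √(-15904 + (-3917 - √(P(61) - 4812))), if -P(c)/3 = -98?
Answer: √(-19821 - 3*I*√502) ≈ 0.239 - 140.79*I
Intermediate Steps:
P(c) = 294 (P(c) = -3*(-98) = 294)
√(-15904 + (-3917 - √(P(61) - 4812))) = √(-15904 + (-3917 - √(294 - 4812))) = √(-15904 + (-3917 - √(-4518))) = √(-15904 + (-3917 - 3*I*√502)) = √(-19821 - 3*I*√502)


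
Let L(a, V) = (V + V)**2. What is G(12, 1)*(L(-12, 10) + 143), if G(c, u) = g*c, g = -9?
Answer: -58644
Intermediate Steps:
L(a, V) = 4*V**2 (L(a, V) = (2*V)**2 = 4*V**2)
G(c, u) = -9*c
G(12, 1)*(L(-12, 10) + 143) = (-9*12)*(4*10**2 + 143) = -108*(4*100 + 143) = -108*(400 + 143) = -108*543 = -58644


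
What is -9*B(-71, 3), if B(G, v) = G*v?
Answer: 1917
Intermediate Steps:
-9*B(-71, 3) = -(-639)*3 = -9*(-213) = 1917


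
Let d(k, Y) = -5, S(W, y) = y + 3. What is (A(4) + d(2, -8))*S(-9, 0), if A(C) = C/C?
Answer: -12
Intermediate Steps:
S(W, y) = 3 + y
A(C) = 1
(A(4) + d(2, -8))*S(-9, 0) = (1 - 5)*(3 + 0) = -4*3 = -12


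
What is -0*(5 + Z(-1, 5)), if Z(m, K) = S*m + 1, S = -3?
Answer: 0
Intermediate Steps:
Z(m, K) = 1 - 3*m (Z(m, K) = -3*m + 1 = 1 - 3*m)
-0*(5 + Z(-1, 5)) = -0*(5 + (1 - 3*(-1))) = -0*(5 + (1 + 3)) = -0*(5 + 4) = -0*9 = -705*0 = 0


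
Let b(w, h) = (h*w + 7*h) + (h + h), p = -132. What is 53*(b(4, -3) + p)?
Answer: -9063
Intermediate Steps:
b(w, h) = 9*h + h*w (b(w, h) = (7*h + h*w) + 2*h = 9*h + h*w)
53*(b(4, -3) + p) = 53*(-3*(9 + 4) - 132) = 53*(-3*13 - 132) = 53*(-39 - 132) = 53*(-171) = -9063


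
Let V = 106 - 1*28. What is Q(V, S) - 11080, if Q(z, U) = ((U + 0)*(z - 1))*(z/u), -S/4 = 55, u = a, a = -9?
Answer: 407200/3 ≈ 1.3573e+5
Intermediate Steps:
u = -9
S = -220 (S = -4*55 = -220)
V = 78 (V = 106 - 28 = 78)
Q(z, U) = -U*z*(-1 + z)/9 (Q(z, U) = ((U + 0)*(z - 1))*(z/(-9)) = (U*(-1 + z))*(z*(-1/9)) = (U*(-1 + z))*(-z/9) = -U*z*(-1 + z)/9)
Q(V, S) - 11080 = (1/9)*(-220)*78*(1 - 1*78) - 11080 = (1/9)*(-220)*78*(1 - 78) - 11080 = (1/9)*(-220)*78*(-77) - 11080 = 440440/3 - 11080 = 407200/3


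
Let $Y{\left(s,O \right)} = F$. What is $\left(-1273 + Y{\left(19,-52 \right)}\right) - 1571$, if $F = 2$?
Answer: $-2842$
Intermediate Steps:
$Y{\left(s,O \right)} = 2$
$\left(-1273 + Y{\left(19,-52 \right)}\right) - 1571 = \left(-1273 + 2\right) - 1571 = -1271 - 1571 = -2842$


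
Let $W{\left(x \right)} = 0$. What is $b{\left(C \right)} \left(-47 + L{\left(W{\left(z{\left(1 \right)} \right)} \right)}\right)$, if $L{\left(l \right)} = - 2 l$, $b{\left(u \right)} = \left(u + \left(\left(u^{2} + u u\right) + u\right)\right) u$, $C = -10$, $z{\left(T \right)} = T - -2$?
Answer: $84600$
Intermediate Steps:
$z{\left(T \right)} = 2 + T$ ($z{\left(T \right)} = T + 2 = 2 + T$)
$b{\left(u \right)} = u \left(2 u + 2 u^{2}\right)$ ($b{\left(u \right)} = \left(u + \left(\left(u^{2} + u^{2}\right) + u\right)\right) u = \left(u + \left(2 u^{2} + u\right)\right) u = \left(u + \left(u + 2 u^{2}\right)\right) u = \left(2 u + 2 u^{2}\right) u = u \left(2 u + 2 u^{2}\right)$)
$b{\left(C \right)} \left(-47 + L{\left(W{\left(z{\left(1 \right)} \right)} \right)}\right) = 2 \left(-10\right)^{2} \left(1 - 10\right) \left(-47 - 0\right) = 2 \cdot 100 \left(-9\right) \left(-47 + 0\right) = \left(-1800\right) \left(-47\right) = 84600$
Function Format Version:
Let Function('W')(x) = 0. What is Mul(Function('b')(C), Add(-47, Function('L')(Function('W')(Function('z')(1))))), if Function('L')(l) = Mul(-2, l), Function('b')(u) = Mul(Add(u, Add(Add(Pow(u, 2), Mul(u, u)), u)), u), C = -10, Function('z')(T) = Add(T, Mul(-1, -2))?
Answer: 84600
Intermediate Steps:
Function('z')(T) = Add(2, T) (Function('z')(T) = Add(T, 2) = Add(2, T))
Function('b')(u) = Mul(u, Add(Mul(2, u), Mul(2, Pow(u, 2)))) (Function('b')(u) = Mul(Add(u, Add(Add(Pow(u, 2), Pow(u, 2)), u)), u) = Mul(Add(u, Add(Mul(2, Pow(u, 2)), u)), u) = Mul(Add(u, Add(u, Mul(2, Pow(u, 2)))), u) = Mul(Add(Mul(2, u), Mul(2, Pow(u, 2))), u) = Mul(u, Add(Mul(2, u), Mul(2, Pow(u, 2)))))
Mul(Function('b')(C), Add(-47, Function('L')(Function('W')(Function('z')(1))))) = Mul(Mul(2, Pow(-10, 2), Add(1, -10)), Add(-47, Mul(-2, 0))) = Mul(Mul(2, 100, -9), Add(-47, 0)) = Mul(-1800, -47) = 84600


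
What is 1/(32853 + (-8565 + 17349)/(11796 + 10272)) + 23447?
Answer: 472202252064/20139133 ≈ 23447.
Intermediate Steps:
1/(32853 + (-8565 + 17349)/(11796 + 10272)) + 23447 = 1/(32853 + 8784/22068) + 23447 = 1/(32853 + 8784*(1/22068)) + 23447 = 1/(32853 + 244/613) + 23447 = 1/(20139133/613) + 23447 = 613/20139133 + 23447 = 472202252064/20139133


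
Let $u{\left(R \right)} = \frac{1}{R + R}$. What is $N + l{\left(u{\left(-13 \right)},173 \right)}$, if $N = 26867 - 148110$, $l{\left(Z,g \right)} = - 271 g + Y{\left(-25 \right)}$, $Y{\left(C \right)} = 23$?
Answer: $-168103$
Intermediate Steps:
$u{\left(R \right)} = \frac{1}{2 R}$
$l{\left(Z,g \right)} = 23 - 271 g$ ($l{\left(Z,g \right)} = - 271 g + 23 = 23 - 271 g$)
$N = -121243$ ($N = 26867 - 148110 = -121243$)
$N + l{\left(u{\left(-13 \right)},173 \right)} = -121243 + \left(23 - 46883\right) = -121243 - 46860 = -168103$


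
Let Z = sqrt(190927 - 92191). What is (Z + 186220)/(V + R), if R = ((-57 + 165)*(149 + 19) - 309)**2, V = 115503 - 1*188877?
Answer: 186220/318013851 + 44*sqrt(51)/318013851 ≈ 0.00058656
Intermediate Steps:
V = -73374 (V = 115503 - 188877 = -73374)
R = 318087225 (R = (108*168 - 309)**2 = (18144 - 309)**2 = 17835**2 = 318087225)
Z = 44*sqrt(51) (Z = sqrt(98736) = 44*sqrt(51) ≈ 314.22)
(Z + 186220)/(V + R) = (44*sqrt(51) + 186220)/(-73374 + 318087225) = (186220 + 44*sqrt(51))/318013851 = (186220 + 44*sqrt(51))*(1/318013851) = 186220/318013851 + 44*sqrt(51)/318013851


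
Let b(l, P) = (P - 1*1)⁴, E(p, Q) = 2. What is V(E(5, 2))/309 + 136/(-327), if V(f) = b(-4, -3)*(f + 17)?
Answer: 172056/11227 ≈ 15.325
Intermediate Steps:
b(l, P) = (-1 + P)⁴ (b(l, P) = (P - 1)⁴ = (-1 + P)⁴)
V(f) = 4352 + 256*f (V(f) = (-1 - 3)⁴*(f + 17) = (-4)⁴*(17 + f) = 256*(17 + f) = 4352 + 256*f)
V(E(5, 2))/309 + 136/(-327) = (4352 + 256*2)/309 + 136/(-327) = (4352 + 512)*(1/309) + 136*(-1/327) = 4864*(1/309) - 136/327 = 4864/309 - 136/327 = 172056/11227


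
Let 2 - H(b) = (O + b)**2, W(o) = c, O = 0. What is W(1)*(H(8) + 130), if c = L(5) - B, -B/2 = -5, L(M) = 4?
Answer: -408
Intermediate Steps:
B = 10 (B = -2*(-5) = 10)
c = -6 (c = 4 - 1*10 = 4 - 10 = -6)
W(o) = -6
H(b) = 2 - b**2 (H(b) = 2 - (0 + b)**2 = 2 - b**2)
W(1)*(H(8) + 130) = -6*((2 - 1*8**2) + 130) = -6*((2 - 1*64) + 130) = -6*((2 - 64) + 130) = -6*(-62 + 130) = -6*68 = -408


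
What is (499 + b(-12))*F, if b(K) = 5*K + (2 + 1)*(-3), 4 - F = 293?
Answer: -124270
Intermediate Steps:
F = -289 (F = 4 - 1*293 = 4 - 293 = -289)
b(K) = -9 + 5*K (b(K) = 5*K + 3*(-3) = 5*K - 9 = -9 + 5*K)
(499 + b(-12))*F = (499 + (-9 + 5*(-12)))*(-289) = (499 + (-9 - 60))*(-289) = (499 - 69)*(-289) = 430*(-289) = -124270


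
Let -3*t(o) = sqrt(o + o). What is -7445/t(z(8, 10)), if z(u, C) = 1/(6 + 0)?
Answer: 22335*sqrt(3) ≈ 38685.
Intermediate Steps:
z(u, C) = 1/6
t(o) = -sqrt(2)*sqrt(o)/3 (t(o) = -sqrt(o + o)/3 = -sqrt(2)*sqrt(o)/3)
-7445/t(z(8, 10)) = -7445*(-3*sqrt(3)) = -(-22335)*sqrt(3) = 22335*sqrt(3)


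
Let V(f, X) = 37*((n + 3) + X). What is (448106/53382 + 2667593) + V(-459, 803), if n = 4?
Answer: 72000878086/26691 ≈ 2.6976e+6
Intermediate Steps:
V(f, X) = 259 + 37*X (V(f, X) = 37*((4 + 3) + X) = 37*(7 + X) = 259 + 37*X)
(448106/53382 + 2667593) + V(-459, 803) = (448106/53382 + 2667593) + (259 + 37*803) = (448106*(1/53382) + 2667593) + (259 + 29711) = (224053/26691 + 2667593) + 29970 = 71200948816/26691 + 29970 = 72000878086/26691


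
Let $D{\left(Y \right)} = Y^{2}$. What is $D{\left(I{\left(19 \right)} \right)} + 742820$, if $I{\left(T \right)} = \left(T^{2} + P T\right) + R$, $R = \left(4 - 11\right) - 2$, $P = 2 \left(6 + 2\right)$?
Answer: $1173156$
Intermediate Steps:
$P = 16$ ($P = 2 \cdot 8 = 16$)
$R = -9$ ($R = -7 - 2 = -9$)
$I{\left(T \right)} = -9 + T^{2} + 16 T$ ($I{\left(T \right)} = \left(T^{2} + 16 T\right) - 9 = -9 + T^{2} + 16 T$)
$D{\left(I{\left(19 \right)} \right)} + 742820 = \left(-9 + 19^{2} + 16 \cdot 19\right)^{2} + 742820 = \left(-9 + 361 + 304\right)^{2} + 742820 = 656^{2} + 742820 = 430336 + 742820 = 1173156$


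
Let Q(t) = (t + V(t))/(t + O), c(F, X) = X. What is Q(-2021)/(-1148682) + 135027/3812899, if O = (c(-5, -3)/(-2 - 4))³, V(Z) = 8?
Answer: 417915027132607/11801393866148451 ≈ 0.035412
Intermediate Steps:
O = ⅛ (O = (-3/(-2 - 4))³ = (-3/(-6))³ = (-3*(-⅙))³ = (½)³ = ⅛ ≈ 0.12500)
Q(t) = (8 + t)/(⅛ + t) (Q(t) = (t + 8)/(t + ⅛) = (8 + t)/(⅛ + t))
Q(-2021)/(-1148682) + 135027/3812899 = (8*(8 - 2021)/(1 + 8*(-2021)))/(-1148682) + 135027/3812899 = (8*(-2013)/(1 - 16168))*(-1/1148682) + 135027*(1/3812899) = (8*(-2013)/(-16167))*(-1/1148682) + 135027/3812899 = (8*(-1/16167)*(-2013))*(-1/1148682) + 135027/3812899 = (5368/5389)*(-1/1148682) + 135027/3812899 = -2684/3095123649 + 135027/3812899 = 417915027132607/11801393866148451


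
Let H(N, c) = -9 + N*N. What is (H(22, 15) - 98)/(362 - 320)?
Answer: 377/42 ≈ 8.9762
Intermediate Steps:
H(N, c) = -9 + N²
(H(22, 15) - 98)/(362 - 320) = ((-9 + 22²) - 98)/(362 - 320) = ((-9 + 484) - 98)/42 = (475 - 98)*(1/42) = 377*(1/42) = 377/42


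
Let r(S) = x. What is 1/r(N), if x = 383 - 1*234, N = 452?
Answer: 1/149 ≈ 0.0067114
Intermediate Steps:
x = 149 (x = 383 - 234 = 149)
r(S) = 149
1/r(N) = 1/149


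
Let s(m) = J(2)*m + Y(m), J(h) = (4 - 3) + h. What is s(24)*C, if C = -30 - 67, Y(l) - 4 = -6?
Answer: -6790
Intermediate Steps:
J(h) = 1 + h
Y(l) = -2 (Y(l) = 4 - 6 = -2)
C = -97
s(m) = -2 + 3*m (s(m) = (1 + 2)*m - 2 = 3*m - 2 = -2 + 3*m)
s(24)*C = (-2 + 3*24)*(-97) = (-2 + 72)*(-97) = 70*(-97) = -6790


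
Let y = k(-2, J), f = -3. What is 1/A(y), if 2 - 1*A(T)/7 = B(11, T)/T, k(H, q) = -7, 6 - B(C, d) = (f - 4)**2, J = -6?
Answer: -1/29 ≈ -0.034483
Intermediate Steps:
B(C, d) = -43 (B(C, d) = 6 - (-3 - 4)**2 = 6 - 1*(-7)**2 = 6 - 1*49 = 6 - 49 = -43)
y = -7
A(T) = 14 + 301/T (A(T) = 14 - (-301)/T = 14 + 301/T)
1/A(y) = 1/(14 + 301/(-7)) = 1/(14 + 301*(-1/7)) = 1/(14 - 43) = 1/(-29) = -1/29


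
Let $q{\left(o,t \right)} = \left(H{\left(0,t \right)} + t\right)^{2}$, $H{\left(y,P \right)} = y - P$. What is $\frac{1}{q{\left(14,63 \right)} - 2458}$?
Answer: $- \frac{1}{2458} \approx -0.00040683$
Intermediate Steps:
$q{\left(o,t \right)} = 0$ ($q{\left(o,t \right)} = \left(\left(0 - t\right) + t\right)^{2} = \left(- t + t\right)^{2} = 0^{2} = 0$)
$\frac{1}{q{\left(14,63 \right)} - 2458} = \frac{1}{0 - 2458} = \frac{1}{-2458} = - \frac{1}{2458}$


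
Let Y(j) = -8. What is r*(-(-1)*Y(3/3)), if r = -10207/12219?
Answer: 81656/12219 ≈ 6.6827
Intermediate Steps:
r = -10207/12219 (r = -10207*1/12219 = -10207/12219 ≈ -0.83534)
r*(-(-1)*Y(3/3)) = -(-10207)*(-1*(-8))/12219 = -(-10207)*8/12219 = -10207/12219*(-8) = 81656/12219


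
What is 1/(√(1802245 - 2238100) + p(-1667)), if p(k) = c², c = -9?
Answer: 27/147472 - 7*I*√8895/442416 ≈ 0.00018309 - 0.0014922*I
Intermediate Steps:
p(k) = 81 (p(k) = (-9)² = 81)
1/(√(1802245 - 2238100) + p(-1667)) = 1/(√(1802245 - 2238100) + 81) = 1/(√(-435855) + 81) = 1/(7*I*√8895 + 81) = 1/(81 + 7*I*√8895)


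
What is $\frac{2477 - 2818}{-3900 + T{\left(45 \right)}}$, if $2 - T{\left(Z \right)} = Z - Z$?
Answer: $\frac{341}{3898} \approx 0.087481$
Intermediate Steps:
$T{\left(Z \right)} = 2$ ($T{\left(Z \right)} = 2 - \left(Z - Z\right) = 2 - 0 = 2 + 0 = 2$)
$\frac{2477 - 2818}{-3900 + T{\left(45 \right)}} = \frac{2477 - 2818}{-3900 + 2} = - \frac{341}{-3898} = \left(-341\right) \left(- \frac{1}{3898}\right) = \frac{341}{3898}$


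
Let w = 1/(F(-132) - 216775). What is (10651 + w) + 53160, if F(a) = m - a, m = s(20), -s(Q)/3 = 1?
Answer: 13824397905/216646 ≈ 63811.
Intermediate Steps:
s(Q) = -3 (s(Q) = -3*1 = -3)
m = -3
F(a) = -3 - a
w = -1/216646 (w = 1/((-3 - 1*(-132)) - 216775) = 1/((-3 + 132) - 216775) = 1/(129 - 216775) = 1/(-216646) = -1/216646 ≈ -4.6158e-6)
(10651 + w) + 53160 = (10651 - 1/216646) + 53160 = 2307496545/216646 + 53160 = 13824397905/216646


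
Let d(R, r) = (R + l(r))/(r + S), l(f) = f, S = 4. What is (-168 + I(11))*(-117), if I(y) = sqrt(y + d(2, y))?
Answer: 19656 - 39*sqrt(2670)/5 ≈ 19253.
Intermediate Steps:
d(R, r) = (R + r)/(4 + r) (d(R, r) = (R + r)/(r + 4) = (R + r)/(4 + r))
I(y) = sqrt(y + (2 + y)/(4 + y))
(-168 + I(11))*(-117) = (-168 + sqrt((2 + 11 + 11*(4 + 11))/(4 + 11)))*(-117) = (-168 + sqrt((2 + 11 + 11*15)/15))*(-117) = (-168 + sqrt((2 + 11 + 165)/15))*(-117) = (-168 + sqrt((1/15)*178))*(-117) = (-168 + sqrt(178/15))*(-117) = (-168 + sqrt(2670)/15)*(-117) = 19656 - 39*sqrt(2670)/5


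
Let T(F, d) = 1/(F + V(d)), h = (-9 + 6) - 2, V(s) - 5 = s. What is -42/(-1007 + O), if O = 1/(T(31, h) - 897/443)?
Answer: 1149288/27569281 ≈ 0.041687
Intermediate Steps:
V(s) = 5 + s
h = -5 (h = -3 - 2 = -5)
T(F, d) = 1/(5 + F + d) (T(F, d) = 1/(F + (5 + d)) = 1/(5 + F + d))
O = -13733/27364 (O = 1/(1/(5 + 31 - 5) - 897/443) = 1/(1/31 - 897*1/443) = 1/(1/31 - 897/443) = 1/(-27364/13733) = -13733/27364 ≈ -0.50186)
-42/(-1007 + O) = -42/(-1007 - 13733/27364) = -42/(-27569281/27364) = -27364/27569281*(-42) = 1149288/27569281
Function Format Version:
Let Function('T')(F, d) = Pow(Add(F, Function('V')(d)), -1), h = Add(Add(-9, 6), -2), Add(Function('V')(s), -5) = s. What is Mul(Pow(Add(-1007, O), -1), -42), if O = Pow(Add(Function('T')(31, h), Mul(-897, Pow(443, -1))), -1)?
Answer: Rational(1149288, 27569281) ≈ 0.041687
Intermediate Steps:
Function('V')(s) = Add(5, s)
h = -5 (h = Add(-3, -2) = -5)
Function('T')(F, d) = Pow(Add(5, F, d), -1) (Function('T')(F, d) = Pow(Add(F, Add(5, d)), -1) = Pow(Add(5, F, d), -1))
O = Rational(-13733, 27364) (O = Pow(Add(Pow(Add(5, 31, -5), -1), Mul(-897, Pow(443, -1))), -1) = Pow(Add(Pow(31, -1), Mul(-897, Rational(1, 443))), -1) = Pow(Add(Rational(1, 31), Rational(-897, 443)), -1) = Pow(Rational(-27364, 13733), -1) = Rational(-13733, 27364) ≈ -0.50186)
Mul(Pow(Add(-1007, O), -1), -42) = Mul(Pow(Add(-1007, Rational(-13733, 27364)), -1), -42) = Mul(Pow(Rational(-27569281, 27364), -1), -42) = Mul(Rational(-27364, 27569281), -42) = Rational(1149288, 27569281)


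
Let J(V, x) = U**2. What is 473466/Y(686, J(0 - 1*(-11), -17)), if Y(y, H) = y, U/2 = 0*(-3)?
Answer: 33819/49 ≈ 690.18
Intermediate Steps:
U = 0 (U = 2*(0*(-3)) = 2*0 = 0)
J(V, x) = 0 (J(V, x) = 0**2 = 0)
473466/Y(686, J(0 - 1*(-11), -17)) = 473466/686 = 473466*(1/686) = 33819/49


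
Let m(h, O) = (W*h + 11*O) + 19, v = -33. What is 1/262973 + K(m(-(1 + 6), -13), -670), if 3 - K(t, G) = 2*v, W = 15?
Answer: 18145138/262973 ≈ 69.000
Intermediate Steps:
m(h, O) = 19 + 11*O + 15*h (m(h, O) = (15*h + 11*O) + 19 = (11*O + 15*h) + 19 = 19 + 11*O + 15*h)
K(t, G) = 69 (K(t, G) = 3 - 2*(-33) = 3 - 1*(-66) = 3 + 66 = 69)
1/262973 + K(m(-(1 + 6), -13), -670) = 1/262973 + 69 = 18145138/262973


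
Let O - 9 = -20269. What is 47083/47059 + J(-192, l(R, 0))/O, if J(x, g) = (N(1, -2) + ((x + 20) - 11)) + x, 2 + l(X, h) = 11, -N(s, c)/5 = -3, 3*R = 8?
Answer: 48542141/47670767 ≈ 1.0183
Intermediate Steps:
R = 8/3 (R = (⅓)*8 = 8/3 ≈ 2.6667)
O = -20260 (O = 9 - 20269 = -20260)
N(s, c) = 15 (N(s, c) = -5*(-3) = 15)
l(X, h) = 9 (l(X, h) = -2 + 11 = 9)
J(x, g) = 24 + 2*x (J(x, g) = (15 + ((x + 20) - 11)) + x = (15 + ((20 + x) - 11)) + x = (15 + (9 + x)) + x = (24 + x) + x = 24 + 2*x)
47083/47059 + J(-192, l(R, 0))/O = 47083/47059 + (24 + 2*(-192))/(-20260) = 47083*(1/47059) + (24 - 384)*(-1/20260) = 47083/47059 - 360*(-1/20260) = 47083/47059 + 18/1013 = 48542141/47670767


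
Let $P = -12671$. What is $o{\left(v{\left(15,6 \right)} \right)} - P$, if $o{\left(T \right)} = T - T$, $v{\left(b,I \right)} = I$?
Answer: $12671$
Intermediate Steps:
$o{\left(T \right)} = 0$
$o{\left(v{\left(15,6 \right)} \right)} - P = 0 - -12671 = 0 + 12671 = 12671$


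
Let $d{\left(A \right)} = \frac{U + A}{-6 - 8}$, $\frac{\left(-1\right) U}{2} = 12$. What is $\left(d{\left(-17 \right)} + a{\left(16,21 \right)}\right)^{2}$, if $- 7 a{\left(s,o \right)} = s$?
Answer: $\frac{81}{196} \approx 0.41327$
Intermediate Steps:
$U = -24$ ($U = \left(-2\right) 12 = -24$)
$a{\left(s,o \right)} = - \frac{s}{7}$
$d{\left(A \right)} = \frac{12}{7} - \frac{A}{14}$ ($d{\left(A \right)} = \frac{-24 + A}{-6 - 8} = \frac{-24 + A}{-14} = \left(-24 + A\right) \left(- \frac{1}{14}\right) = \frac{12}{7} - \frac{A}{14}$)
$\left(d{\left(-17 \right)} + a{\left(16,21 \right)}\right)^{2} = \left(\left(\frac{12}{7} - - \frac{17}{14}\right) - \frac{16}{7}\right)^{2} = \left(\left(\frac{12}{7} + \frac{17}{14}\right) - \frac{16}{7}\right)^{2} = \left(\frac{41}{14} - \frac{16}{7}\right)^{2} = \left(\frac{9}{14}\right)^{2} = \frac{81}{196}$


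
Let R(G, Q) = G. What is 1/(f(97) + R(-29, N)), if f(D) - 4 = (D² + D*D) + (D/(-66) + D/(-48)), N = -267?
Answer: 528/9920861 ≈ 5.3221e-5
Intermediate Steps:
f(D) = 4 + 2*D² - 19*D/528 (f(D) = 4 + ((D² + D*D) + (D/(-66) + D/(-48))) = 4 + ((D² + D²) + (D*(-1/66) + D*(-1/48))) = 4 + (2*D² + (-D/66 - D/48)) = 4 + (2*D² - 19*D/528) = 4 + 2*D² - 19*D/528)
1/(f(97) + R(-29, N)) = 1/((4 + 2*97² - 19/528*97) - 29) = 1/((4 + 2*9409 - 1843/528) - 29) = 1/((4 + 18818 - 1843/528) - 29) = 1/(9936173/528 - 29) = 1/(9920861/528) = 528/9920861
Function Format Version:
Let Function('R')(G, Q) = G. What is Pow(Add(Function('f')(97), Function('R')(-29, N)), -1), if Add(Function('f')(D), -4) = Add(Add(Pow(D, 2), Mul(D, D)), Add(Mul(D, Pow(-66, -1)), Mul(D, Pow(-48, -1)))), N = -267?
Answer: Rational(528, 9920861) ≈ 5.3221e-5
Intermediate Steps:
Function('f')(D) = Add(4, Mul(2, Pow(D, 2)), Mul(Rational(-19, 528), D)) (Function('f')(D) = Add(4, Add(Add(Pow(D, 2), Mul(D, D)), Add(Mul(D, Pow(-66, -1)), Mul(D, Pow(-48, -1))))) = Add(4, Add(Add(Pow(D, 2), Pow(D, 2)), Add(Mul(D, Rational(-1, 66)), Mul(D, Rational(-1, 48))))) = Add(4, Add(Mul(2, Pow(D, 2)), Add(Mul(Rational(-1, 66), D), Mul(Rational(-1, 48), D)))) = Add(4, Add(Mul(2, Pow(D, 2)), Mul(Rational(-19, 528), D))) = Add(4, Mul(2, Pow(D, 2)), Mul(Rational(-19, 528), D)))
Pow(Add(Function('f')(97), Function('R')(-29, N)), -1) = Pow(Add(Add(4, Mul(2, Pow(97, 2)), Mul(Rational(-19, 528), 97)), -29), -1) = Pow(Add(Add(4, Mul(2, 9409), Rational(-1843, 528)), -29), -1) = Pow(Add(Add(4, 18818, Rational(-1843, 528)), -29), -1) = Pow(Add(Rational(9936173, 528), -29), -1) = Pow(Rational(9920861, 528), -1) = Rational(528, 9920861)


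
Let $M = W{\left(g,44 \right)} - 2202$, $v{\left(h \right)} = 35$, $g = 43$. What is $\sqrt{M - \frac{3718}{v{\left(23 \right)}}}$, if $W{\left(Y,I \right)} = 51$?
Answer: $\frac{i \sqrt{2765105}}{35} \approx 47.51 i$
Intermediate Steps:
$M = -2151$ ($M = 51 - 2202 = -2151$)
$\sqrt{M - \frac{3718}{v{\left(23 \right)}}} = \sqrt{-2151 - \frac{3718}{35}} = \sqrt{- \frac{79003}{35}} = \frac{i \sqrt{2765105}}{35}$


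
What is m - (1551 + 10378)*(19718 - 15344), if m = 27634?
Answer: -52149812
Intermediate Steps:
m - (1551 + 10378)*(19718 - 15344) = 27634 - (1551 + 10378)*(19718 - 15344) = 27634 - 11929*4374 = 27634 - 1*52177446 = 27634 - 52177446 = -52149812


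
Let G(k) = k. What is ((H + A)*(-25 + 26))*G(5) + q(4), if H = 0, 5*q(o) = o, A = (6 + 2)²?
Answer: 1604/5 ≈ 320.80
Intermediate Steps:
A = 64 (A = 8² = 64)
q(o) = o/5
((H + A)*(-25 + 26))*G(5) + q(4) = ((0 + 64)*(-25 + 26))*5 + (⅕)*4 = (64*1)*5 + ⅘ = 64*5 + ⅘ = 320 + ⅘ = 1604/5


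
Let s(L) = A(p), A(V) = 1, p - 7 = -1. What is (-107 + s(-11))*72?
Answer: -7632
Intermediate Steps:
p = 6 (p = 7 - 1 = 6)
s(L) = 1
(-107 + s(-11))*72 = (-107 + 1)*72 = -106*72 = -7632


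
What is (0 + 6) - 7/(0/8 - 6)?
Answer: 43/6 ≈ 7.1667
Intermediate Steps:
(0 + 6) - 7/(0/8 - 6) = 6 - 7/(0*(⅛) - 6) = 6 - 7/(0 - 6) = 6 - 7/(-6) = 6 - ⅙*(-7) = 6 + 7/6 = 43/6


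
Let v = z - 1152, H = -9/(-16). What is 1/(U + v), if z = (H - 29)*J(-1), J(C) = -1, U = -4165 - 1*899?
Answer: -16/99001 ≈ -0.00016161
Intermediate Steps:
H = 9/16 (H = -9*(-1/16) = 9/16 ≈ 0.56250)
U = -5064 (U = -4165 - 899 = -5064)
z = 455/16 (z = (9/16 - 29)*(-1) = -455/16*(-1) = 455/16 ≈ 28.438)
v = -17977/16 (v = 455/16 - 1152 = -17977/16 ≈ -1123.6)
1/(U + v) = 1/(-5064 - 17977/16) = 1/(-99001/16) = -16/99001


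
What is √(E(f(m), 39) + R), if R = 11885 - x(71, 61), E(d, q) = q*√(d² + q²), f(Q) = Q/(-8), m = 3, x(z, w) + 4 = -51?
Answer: √(191040 + 234*√10817)/4 ≈ 116.02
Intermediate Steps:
x(z, w) = -55 (x(z, w) = -4 - 51 = -55)
f(Q) = -Q/8 (f(Q) = Q*(-⅛) = -Q/8)
R = 11940 (R = 11885 - 1*(-55) = 11885 + 55 = 11940)
√(E(f(m), 39) + R) = √(39*√((-⅛*3)² + 39²) + 11940) = √(39*√((-3/8)² + 1521) + 11940) = √(39*√(9/64 + 1521) + 11940) = √(39*√(97353/64) + 11940) = √(39*(3*√10817/8) + 11940) = √(117*√10817/8 + 11940) = √(11940 + 117*√10817/8)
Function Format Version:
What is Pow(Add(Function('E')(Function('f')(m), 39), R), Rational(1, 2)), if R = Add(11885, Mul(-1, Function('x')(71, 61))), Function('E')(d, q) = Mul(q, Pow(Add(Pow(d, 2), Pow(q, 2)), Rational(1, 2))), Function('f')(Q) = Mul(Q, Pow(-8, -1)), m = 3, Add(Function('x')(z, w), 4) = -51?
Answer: Mul(Rational(1, 4), Pow(Add(191040, Mul(234, Pow(10817, Rational(1, 2)))), Rational(1, 2))) ≈ 116.02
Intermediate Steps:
Function('x')(z, w) = -55 (Function('x')(z, w) = Add(-4, -51) = -55)
Function('f')(Q) = Mul(Rational(-1, 8), Q) (Function('f')(Q) = Mul(Q, Rational(-1, 8)) = Mul(Rational(-1, 8), Q))
R = 11940 (R = Add(11885, Mul(-1, -55)) = Add(11885, 55) = 11940)
Pow(Add(Function('E')(Function('f')(m), 39), R), Rational(1, 2)) = Pow(Add(Mul(39, Pow(Add(Pow(Mul(Rational(-1, 8), 3), 2), Pow(39, 2)), Rational(1, 2))), 11940), Rational(1, 2)) = Pow(Add(Mul(39, Pow(Add(Pow(Rational(-3, 8), 2), 1521), Rational(1, 2))), 11940), Rational(1, 2)) = Pow(Add(Mul(39, Pow(Add(Rational(9, 64), 1521), Rational(1, 2))), 11940), Rational(1, 2)) = Pow(Add(Mul(39, Pow(Rational(97353, 64), Rational(1, 2))), 11940), Rational(1, 2)) = Pow(Add(Mul(39, Mul(Rational(3, 8), Pow(10817, Rational(1, 2)))), 11940), Rational(1, 2)) = Pow(Add(Mul(Rational(117, 8), Pow(10817, Rational(1, 2))), 11940), Rational(1, 2)) = Pow(Add(11940, Mul(Rational(117, 8), Pow(10817, Rational(1, 2)))), Rational(1, 2))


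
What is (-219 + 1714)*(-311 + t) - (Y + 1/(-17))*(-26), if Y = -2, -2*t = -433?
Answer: -4805255/34 ≈ -1.4133e+5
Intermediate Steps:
t = 433/2 (t = -½*(-433) = 433/2 ≈ 216.50)
(-219 + 1714)*(-311 + t) - (Y + 1/(-17))*(-26) = (-219 + 1714)*(-311 + 433/2) - (-2 + 1/(-17))*(-26) = 1495*(-189/2) - (-2 - 1/17)*(-26) = -282555/2 - (-35)*(-26)/17 = -282555/2 - 1*910/17 = -282555/2 - 910/17 = -4805255/34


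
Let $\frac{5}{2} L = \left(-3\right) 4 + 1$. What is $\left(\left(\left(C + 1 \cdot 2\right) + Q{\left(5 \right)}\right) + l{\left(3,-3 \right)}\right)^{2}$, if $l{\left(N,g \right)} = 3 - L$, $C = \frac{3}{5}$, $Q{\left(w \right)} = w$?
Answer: $225$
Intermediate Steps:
$L = - \frac{22}{5}$ ($L = \frac{2 \left(\left(-3\right) 4 + 1\right)}{5} = \frac{2 \left(-12 + 1\right)}{5} = \frac{2}{5} \left(-11\right) = - \frac{22}{5} \approx -4.4$)
$C = \frac{3}{5}$ ($C = 3 \cdot \frac{1}{5} = \frac{3}{5} \approx 0.6$)
$l{\left(N,g \right)} = \frac{37}{5}$ ($l{\left(N,g \right)} = 3 - - \frac{22}{5} = 3 + \frac{22}{5} = \frac{37}{5}$)
$\left(\left(\left(C + 1 \cdot 2\right) + Q{\left(5 \right)}\right) + l{\left(3,-3 \right)}\right)^{2} = \left(\left(\left(\frac{3}{5} + 1 \cdot 2\right) + 5\right) + \frac{37}{5}\right)^{2} = \left(\left(\left(\frac{3}{5} + 2\right) + 5\right) + \frac{37}{5}\right)^{2} = \left(\left(\frac{13}{5} + 5\right) + \frac{37}{5}\right)^{2} = \left(\frac{38}{5} + \frac{37}{5}\right)^{2} = 15^{2} = 225$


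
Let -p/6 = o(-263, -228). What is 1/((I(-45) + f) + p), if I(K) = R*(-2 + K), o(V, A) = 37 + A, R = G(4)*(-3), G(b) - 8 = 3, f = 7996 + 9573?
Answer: 1/20266 ≈ 4.9344e-5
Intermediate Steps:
f = 17569
G(b) = 11 (G(b) = 8 + 3 = 11)
R = -33 (R = 11*(-3) = -33)
I(K) = 66 - 33*K (I(K) = -33*(-2 + K) = 66 - 33*K)
p = 1146 (p = -6*(37 - 228) = -6*(-191) = 1146)
1/((I(-45) + f) + p) = 1/(((66 - 33*(-45)) + 17569) + 1146) = 1/(((66 + 1485) + 17569) + 1146) = 1/((1551 + 17569) + 1146) = 1/(19120 + 1146) = 1/20266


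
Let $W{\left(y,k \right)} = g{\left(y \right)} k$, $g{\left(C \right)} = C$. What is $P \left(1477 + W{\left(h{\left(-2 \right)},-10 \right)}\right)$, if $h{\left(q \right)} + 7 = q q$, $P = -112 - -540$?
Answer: $644996$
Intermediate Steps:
$P = 428$ ($P = -112 + 540 = 428$)
$h{\left(q \right)} = -7 + q^{2}$ ($h{\left(q \right)} = -7 + q q = -7 + q^{2}$)
$W{\left(y,k \right)} = k y$ ($W{\left(y,k \right)} = y k = k y$)
$P \left(1477 + W{\left(h{\left(-2 \right)},-10 \right)}\right) = 428 \left(1477 - 10 \left(-7 + \left(-2\right)^{2}\right)\right) = 428 \left(1477 - 10 \left(-7 + 4\right)\right) = 428 \left(1477 - -30\right) = 428 \left(1477 + 30\right) = 428 \cdot 1507 = 644996$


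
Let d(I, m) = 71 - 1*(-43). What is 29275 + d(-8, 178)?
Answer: 29389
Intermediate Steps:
d(I, m) = 114 (d(I, m) = 71 + 43 = 114)
29275 + d(-8, 178) = 29275 + 114 = 29389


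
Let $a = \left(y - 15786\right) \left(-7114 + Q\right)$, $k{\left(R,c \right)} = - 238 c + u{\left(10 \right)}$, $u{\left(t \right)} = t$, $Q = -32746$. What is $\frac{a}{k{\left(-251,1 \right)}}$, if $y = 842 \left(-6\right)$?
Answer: $- \frac{69216890}{19} \approx -3.643 \cdot 10^{6}$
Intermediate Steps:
$k{\left(R,c \right)} = 10 - 238 c$ ($k{\left(R,c \right)} = - 238 c + 10 = 10 - 238 c$)
$y = -5052$
$a = 830602680$ ($a = \left(-5052 - 15786\right) \left(-7114 - 32746\right) = \left(-20838\right) \left(-39860\right) = 830602680$)
$\frac{a}{k{\left(-251,1 \right)}} = \frac{830602680}{10 - 238} = \frac{830602680}{-228} = 830602680 \left(- \frac{1}{228}\right) = - \frac{69216890}{19}$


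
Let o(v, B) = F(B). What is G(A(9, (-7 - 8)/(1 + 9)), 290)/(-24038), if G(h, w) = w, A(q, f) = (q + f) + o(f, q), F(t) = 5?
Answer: -145/12019 ≈ -0.012064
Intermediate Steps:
o(v, B) = 5
A(q, f) = 5 + f + q (A(q, f) = (q + f) + 5 = (f + q) + 5 = 5 + f + q)
G(A(9, (-7 - 8)/(1 + 9)), 290)/(-24038) = 290/(-24038) = 290*(-1/24038) = -145/12019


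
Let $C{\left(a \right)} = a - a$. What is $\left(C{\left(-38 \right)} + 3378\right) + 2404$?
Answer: $5782$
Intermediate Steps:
$C{\left(a \right)} = 0$
$\left(C{\left(-38 \right)} + 3378\right) + 2404 = \left(0 + 3378\right) + 2404 = 3378 + 2404 = 5782$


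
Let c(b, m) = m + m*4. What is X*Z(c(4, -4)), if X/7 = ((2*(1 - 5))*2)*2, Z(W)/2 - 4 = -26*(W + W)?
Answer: -467712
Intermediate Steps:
c(b, m) = 5*m (c(b, m) = m + 4*m = 5*m)
Z(W) = 8 - 104*W (Z(W) = 8 + 2*(-26*(W + W)) = 8 + 2*(-52*W) = 8 - 104*W)
X = -224 (X = 7*(((2*(1 - 5))*2)*2) = 7*(((2*(-4))*2)*2) = 7*(-8*2*2) = 7*(-16*2) = 7*(-32) = -224)
X*Z(c(4, -4)) = -224*(8 - 520*(-4)) = -224*(8 - 104*(-20)) = -224*(8 + 2080) = -224*2088 = -467712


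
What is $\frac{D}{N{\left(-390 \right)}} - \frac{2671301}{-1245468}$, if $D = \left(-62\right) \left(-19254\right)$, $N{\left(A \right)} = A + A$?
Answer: $- \frac{123724276607}{80955420} \approx -1528.3$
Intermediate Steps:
$N{\left(A \right)} = 2 A$
$D = 1193748$
$\frac{D}{N{\left(-390 \right)}} - \frac{2671301}{-1245468} = \frac{1193748}{2 \left(-390\right)} - \frac{2671301}{-1245468} = \frac{1193748}{-780} - - \frac{2671301}{1245468} = 1193748 \left(- \frac{1}{780}\right) + \frac{2671301}{1245468} = - \frac{99479}{65} + \frac{2671301}{1245468} = - \frac{123724276607}{80955420}$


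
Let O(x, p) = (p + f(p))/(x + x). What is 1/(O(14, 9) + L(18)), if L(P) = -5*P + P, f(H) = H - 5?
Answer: -28/2003 ≈ -0.013979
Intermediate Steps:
f(H) = -5 + H
O(x, p) = (-5 + 2*p)/(2*x) (O(x, p) = (p + (-5 + p))/(x + x) = (-5 + 2*p)/((2*x)) = (-5 + 2*p)*(1/(2*x)) = (-5 + 2*p)/(2*x))
L(P) = -4*P
1/(O(14, 9) + L(18)) = 1/((-5/2 + 9)/14 - 4*18) = 1/((1/14)*(13/2) - 72) = 1/(13/28 - 72) = 1/(-2003/28) = -28/2003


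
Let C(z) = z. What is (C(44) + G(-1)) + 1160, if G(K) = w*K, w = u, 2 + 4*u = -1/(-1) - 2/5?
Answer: 24087/20 ≈ 1204.3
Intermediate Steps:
u = -7/20 (u = -½ + (-1/(-1) - 2/5)/4 = -½ + (-1*(-1) - 2*⅕)/4 = -½ + (1 - ⅖)/4 = -½ + (¼)*(⅗) = -½ + 3/20 = -7/20 ≈ -0.35000)
w = -7/20 ≈ -0.35000
G(K) = -7*K/20
(C(44) + G(-1)) + 1160 = (44 - 7/20*(-1)) + 1160 = (44 + 7/20) + 1160 = 887/20 + 1160 = 24087/20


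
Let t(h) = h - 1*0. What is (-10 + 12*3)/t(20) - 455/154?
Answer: -91/55 ≈ -1.6545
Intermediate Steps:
t(h) = h (t(h) = h + 0 = h)
(-10 + 12*3)/t(20) - 455/154 = (-10 + 12*3)/20 - 455/154 = (-10 + 36)*(1/20) - 455*1/154 = 26*(1/20) - 65/22 = 13/10 - 65/22 = -91/55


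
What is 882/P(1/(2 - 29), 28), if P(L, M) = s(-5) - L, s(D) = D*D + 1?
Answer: 23814/703 ≈ 33.875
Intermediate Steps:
s(D) = 1 + D**2 (s(D) = D**2 + 1 = 1 + D**2)
P(L, M) = 26 - L (P(L, M) = (1 + (-5)**2) - L = (1 + 25) - L = 26 - L)
882/P(1/(2 - 29), 28) = 882/(26 - 1/(2 - 29)) = 882/(26 - 1/(-27)) = 882/(26 - 1*(-1/27)) = 882/(26 + 1/27) = 882/(703/27) = 882*(27/703) = 23814/703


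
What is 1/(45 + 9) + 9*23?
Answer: 11179/54 ≈ 207.02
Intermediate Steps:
1/(45 + 9) + 9*23 = 1/54 + 207 = 11179/54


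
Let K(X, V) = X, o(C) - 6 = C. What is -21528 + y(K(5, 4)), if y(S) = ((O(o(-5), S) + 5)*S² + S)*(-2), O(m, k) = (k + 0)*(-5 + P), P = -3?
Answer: -19788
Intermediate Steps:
o(C) = 6 + C
O(m, k) = -8*k (O(m, k) = (k + 0)*(-5 - 3) = k*(-8) = -8*k)
y(S) = -2*S - 2*S²*(5 - 8*S) (y(S) = ((-8*S + 5)*S² + S)*(-2) = ((5 - 8*S)*S² + S)*(-2) = (S²*(5 - 8*S) + S)*(-2) = (S + S²*(5 - 8*S))*(-2) = -2*S - 2*S²*(5 - 8*S))
-21528 + y(K(5, 4)) = -21528 + 2*5*(-1 - 5*5 + 8*5²) = -21528 + 2*5*(-1 - 25 + 8*25) = -21528 + 2*5*(-1 - 25 + 200) = -21528 + 2*5*174 = -21528 + 1740 = -19788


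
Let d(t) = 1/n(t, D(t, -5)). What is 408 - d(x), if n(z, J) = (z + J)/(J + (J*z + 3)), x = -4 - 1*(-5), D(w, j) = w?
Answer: 811/2 ≈ 405.50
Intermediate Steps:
x = 1 (x = -4 + 5 = 1)
n(z, J) = (J + z)/(3 + J + J*z) (n(z, J) = (J + z)/(J + (3 + J*z)) = (J + z)/(3 + J + J*z))
d(t) = (3 + t + t²)/(2*t) (d(t) = 1/((t + t)/(3 + t + t*t)) = 1/((2*t)/(3 + t + t²)) = 1/(2*t/(3 + t + t²)) = (3 + t + t²)/(2*t))
408 - d(x) = 408 - (3 + 1 + 1²)/(2*1) = 408 - (3 + 1 + 1)/2 = 408 - 5/2 = 811/2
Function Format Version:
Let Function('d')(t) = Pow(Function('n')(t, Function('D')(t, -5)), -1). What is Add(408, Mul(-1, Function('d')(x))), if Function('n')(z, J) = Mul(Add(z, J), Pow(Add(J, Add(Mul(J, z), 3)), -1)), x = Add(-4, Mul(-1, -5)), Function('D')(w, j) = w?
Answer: Rational(811, 2) ≈ 405.50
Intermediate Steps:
x = 1 (x = Add(-4, 5) = 1)
Function('n')(z, J) = Mul(Pow(Add(3, J, Mul(J, z)), -1), Add(J, z)) (Function('n')(z, J) = Mul(Add(J, z), Pow(Add(J, Add(3, Mul(J, z))), -1)) = Mul(Add(J, z), Pow(Add(3, J, Mul(J, z)), -1)) = Mul(Pow(Add(3, J, Mul(J, z)), -1), Add(J, z)))
Function('d')(t) = Mul(Rational(1, 2), Pow(t, -1), Add(3, t, Pow(t, 2))) (Function('d')(t) = Pow(Mul(Pow(Add(3, t, Mul(t, t)), -1), Add(t, t)), -1) = Pow(Mul(Pow(Add(3, t, Pow(t, 2)), -1), Mul(2, t)), -1) = Pow(Mul(2, t, Pow(Add(3, t, Pow(t, 2)), -1)), -1) = Mul(Rational(1, 2), Pow(t, -1), Add(3, t, Pow(t, 2))))
Add(408, Mul(-1, Function('d')(x))) = Add(408, Mul(-1, Mul(Rational(1, 2), Pow(1, -1), Add(3, 1, Pow(1, 2))))) = Add(408, Mul(-1, Mul(Rational(1, 2), 1, Add(3, 1, 1)))) = Add(408, Mul(-1, Mul(Rational(1, 2), 1, 5))) = Add(408, Mul(-1, Rational(5, 2))) = Add(408, Rational(-5, 2)) = Rational(811, 2)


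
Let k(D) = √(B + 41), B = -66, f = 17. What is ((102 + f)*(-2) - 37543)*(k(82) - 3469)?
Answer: 131062289 - 188905*I ≈ 1.3106e+8 - 1.8891e+5*I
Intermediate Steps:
k(D) = 5*I (k(D) = √(-66 + 41) = √(-25) = 5*I)
((102 + f)*(-2) - 37543)*(k(82) - 3469) = ((102 + 17)*(-2) - 37543)*(5*I - 3469) = (119*(-2) - 37543)*(-3469 + 5*I) = (-238 - 37543)*(-3469 + 5*I) = -37781*(-3469 + 5*I) = 131062289 - 188905*I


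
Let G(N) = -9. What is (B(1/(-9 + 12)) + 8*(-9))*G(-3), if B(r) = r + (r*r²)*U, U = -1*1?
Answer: 1936/3 ≈ 645.33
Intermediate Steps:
U = -1
B(r) = r - r³ (B(r) = r + (r*r²)*(-1) = r + r³*(-1) = r - r³)
(B(1/(-9 + 12)) + 8*(-9))*G(-3) = ((1/(-9 + 12) - (1/(-9 + 12))³) + 8*(-9))*(-9) = ((1/3 - (1/3)³) - 72)*(-9) = ((⅓ - (⅓)³) - 72)*(-9) = ((⅓ - 1*1/27) - 72)*(-9) = ((⅓ - 1/27) - 72)*(-9) = (8/27 - 72)*(-9) = -1936/27*(-9) = 1936/3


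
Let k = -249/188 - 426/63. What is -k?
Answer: 31925/3948 ≈ 8.0864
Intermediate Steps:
k = -31925/3948 (k = -249*1/188 - 426*1/63 = -249/188 - 142/21 = -31925/3948 ≈ -8.0864)
-k = -1*(-31925/3948) = 31925/3948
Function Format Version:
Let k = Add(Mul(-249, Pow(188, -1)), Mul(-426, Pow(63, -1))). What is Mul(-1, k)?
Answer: Rational(31925, 3948) ≈ 8.0864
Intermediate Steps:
k = Rational(-31925, 3948) (k = Add(Mul(-249, Rational(1, 188)), Mul(-426, Rational(1, 63))) = Add(Rational(-249, 188), Rational(-142, 21)) = Rational(-31925, 3948) ≈ -8.0864)
Mul(-1, k) = Mul(-1, Rational(-31925, 3948)) = Rational(31925, 3948)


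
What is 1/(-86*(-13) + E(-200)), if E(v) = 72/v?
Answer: 25/27941 ≈ 0.00089474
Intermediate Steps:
1/(-86*(-13) + E(-200)) = 1/(-86*(-13) + 72/(-200)) = 1/(1118 + 72*(-1/200)) = 1/(1118 - 9/25) = 1/(27941/25) = 25/27941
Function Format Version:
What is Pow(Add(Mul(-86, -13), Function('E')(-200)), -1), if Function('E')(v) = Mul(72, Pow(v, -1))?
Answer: Rational(25, 27941) ≈ 0.00089474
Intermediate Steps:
Pow(Add(Mul(-86, -13), Function('E')(-200)), -1) = Pow(Add(Mul(-86, -13), Mul(72, Pow(-200, -1))), -1) = Pow(Add(1118, Mul(72, Rational(-1, 200))), -1) = Pow(Add(1118, Rational(-9, 25)), -1) = Pow(Rational(27941, 25), -1) = Rational(25, 27941)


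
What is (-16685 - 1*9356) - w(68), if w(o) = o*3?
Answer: -26245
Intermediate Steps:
w(o) = 3*o
(-16685 - 1*9356) - w(68) = (-16685 - 1*9356) - 3*68 = (-16685 - 9356) - 1*204 = -26041 - 204 = -26245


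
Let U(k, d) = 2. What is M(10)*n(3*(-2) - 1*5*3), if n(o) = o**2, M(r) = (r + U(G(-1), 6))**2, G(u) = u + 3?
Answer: 63504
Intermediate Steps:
G(u) = 3 + u
M(r) = (2 + r)**2 (M(r) = (r + 2)**2 = (2 + r)**2)
M(10)*n(3*(-2) - 1*5*3) = (2 + 10)**2*(3*(-2) - 1*5*3)**2 = 12**2*(-6 - 5*3)**2 = 144*(-6 - 15)**2 = 144*(-21)**2 = 144*441 = 63504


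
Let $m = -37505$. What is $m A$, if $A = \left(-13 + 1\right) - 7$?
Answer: $712595$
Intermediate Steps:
$A = -19$ ($A = -12 - 7 = -19$)
$m A = \left(-37505\right) \left(-19\right) = 712595$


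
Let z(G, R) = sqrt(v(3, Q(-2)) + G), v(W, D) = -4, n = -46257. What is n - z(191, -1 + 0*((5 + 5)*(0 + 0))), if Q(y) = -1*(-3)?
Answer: -46257 - sqrt(187) ≈ -46271.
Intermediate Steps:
Q(y) = 3
z(G, R) = sqrt(-4 + G)
n - z(191, -1 + 0*((5 + 5)*(0 + 0))) = -46257 - sqrt(-4 + 191) = -46257 - sqrt(187)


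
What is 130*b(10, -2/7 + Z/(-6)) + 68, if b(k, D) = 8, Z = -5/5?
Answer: 1108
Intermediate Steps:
Z = -1 (Z = -5*1/5 = -1)
130*b(10, -2/7 + Z/(-6)) + 68 = 130*8 + 68 = 1040 + 68 = 1108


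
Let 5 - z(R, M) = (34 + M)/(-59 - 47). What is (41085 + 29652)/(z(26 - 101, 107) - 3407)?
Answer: -2499374/120157 ≈ -20.801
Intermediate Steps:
z(R, M) = 282/53 + M/106 (z(R, M) = 5 - (34 + M)/(-59 - 47) = 5 - (34 + M)/(-106) = 5 - (34 + M)*(-1)/106 = 5 - (-17/53 - M/106) = 5 + (17/53 + M/106) = 282/53 + M/106)
(41085 + 29652)/(z(26 - 101, 107) - 3407) = (41085 + 29652)/((282/53 + (1/106)*107) - 3407) = 70737/((282/53 + 107/106) - 3407) = 70737/(671/106 - 3407) = 70737/(-360471/106) = 70737*(-106/360471) = -2499374/120157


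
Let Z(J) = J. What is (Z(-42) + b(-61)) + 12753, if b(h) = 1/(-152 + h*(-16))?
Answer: 10473865/824 ≈ 12711.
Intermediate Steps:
b(h) = 1/(-152 - 16*h)
(Z(-42) + b(-61)) + 12753 = (-42 - 1/(152 + 16*(-61))) + 12753 = (-42 - 1/(152 - 976)) + 12753 = (-42 - 1/(-824)) + 12753 = (-42 - 1*(-1/824)) + 12753 = (-42 + 1/824) + 12753 = -34607/824 + 12753 = 10473865/824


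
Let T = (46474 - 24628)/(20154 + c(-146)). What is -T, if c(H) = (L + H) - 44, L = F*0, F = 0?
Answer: -10923/9982 ≈ -1.0943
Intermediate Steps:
L = 0 (L = 0*0 = 0)
c(H) = -44 + H (c(H) = (0 + H) - 44 = H - 44 = -44 + H)
T = 10923/9982 (T = (46474 - 24628)/(20154 + (-44 - 146)) = 21846/(20154 - 190) = 21846/19964 = 21846*(1/19964) = 10923/9982 ≈ 1.0943)
-T = -1*10923/9982 = -10923/9982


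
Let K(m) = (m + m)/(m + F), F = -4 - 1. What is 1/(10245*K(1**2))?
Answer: -2/10245 ≈ -0.00019522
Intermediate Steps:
F = -5
K(m) = 2*m/(-5 + m) (K(m) = (m + m)/(m - 5) = (2*m)/(-5 + m) = 2*m/(-5 + m))
1/(10245*K(1**2)) = 1/(10245*(2*1**2/(-5 + 1**2))) = 1/(10245*(2*1/(-5 + 1))) = 1/(10245*(2*1/(-4))) = 1/(10245*(2*1*(-1/4))) = 1/(10245*(-1/2)) = 1/(-10245/2) = -2/10245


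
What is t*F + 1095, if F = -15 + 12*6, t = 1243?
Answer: 71946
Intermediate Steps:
F = 57 (F = -15 + 72 = 57)
t*F + 1095 = 1243*57 + 1095 = 70851 + 1095 = 71946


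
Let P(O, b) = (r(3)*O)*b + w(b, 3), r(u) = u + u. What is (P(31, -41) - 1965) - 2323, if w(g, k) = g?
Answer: -11955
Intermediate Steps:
r(u) = 2*u
P(O, b) = b + 6*O*b (P(O, b) = ((2*3)*O)*b + b = (6*O)*b + b = 6*O*b + b = b + 6*O*b)
(P(31, -41) - 1965) - 2323 = (-41*(1 + 6*31) - 1965) - 2323 = (-41*(1 + 186) - 1965) - 2323 = (-41*187 - 1965) - 2323 = (-7667 - 1965) - 2323 = -9632 - 2323 = -11955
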